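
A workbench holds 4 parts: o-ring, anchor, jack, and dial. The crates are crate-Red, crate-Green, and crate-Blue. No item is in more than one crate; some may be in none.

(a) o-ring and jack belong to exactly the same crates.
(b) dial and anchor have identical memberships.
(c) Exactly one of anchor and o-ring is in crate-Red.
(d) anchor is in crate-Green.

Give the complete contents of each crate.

crate-Red = {jack, o-ring}; crate-Green = {anchor, dial}; crate-Blue = {}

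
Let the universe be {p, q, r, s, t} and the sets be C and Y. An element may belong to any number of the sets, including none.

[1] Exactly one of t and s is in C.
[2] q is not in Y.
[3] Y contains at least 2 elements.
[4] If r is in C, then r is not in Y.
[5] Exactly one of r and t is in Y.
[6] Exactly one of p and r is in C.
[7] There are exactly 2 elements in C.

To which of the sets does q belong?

q: none

From (2): q ∉ Y.
Suppose q ∈ C: no assignment then satisfies all the clues, so q ∉ C.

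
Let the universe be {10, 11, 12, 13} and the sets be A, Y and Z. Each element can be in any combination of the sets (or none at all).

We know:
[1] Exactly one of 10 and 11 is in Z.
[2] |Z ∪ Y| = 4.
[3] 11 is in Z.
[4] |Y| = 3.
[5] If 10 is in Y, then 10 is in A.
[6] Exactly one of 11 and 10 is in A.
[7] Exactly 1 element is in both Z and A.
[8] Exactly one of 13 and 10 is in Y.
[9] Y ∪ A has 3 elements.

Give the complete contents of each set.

A = {10, 12}; Y = {10, 11, 12}; Z = {11, 12, 13}

From (3): 11 ∈ Z.
(1) (exactly one): 10 ∉ Z.
Suppose 10 ∉ A: no assignment then satisfies all the clues, so 10 ∈ A.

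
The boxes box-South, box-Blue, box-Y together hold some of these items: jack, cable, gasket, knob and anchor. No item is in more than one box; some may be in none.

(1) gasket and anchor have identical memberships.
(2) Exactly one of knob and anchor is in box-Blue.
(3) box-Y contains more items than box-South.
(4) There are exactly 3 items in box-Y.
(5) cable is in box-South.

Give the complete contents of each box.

box-South = {cable}; box-Blue = {knob}; box-Y = {anchor, gasket, jack}

From (5): cable ∈ box-South.
Suppose jack ∈ box-South: no assignment then satisfies all the clues, so jack ∉ box-South.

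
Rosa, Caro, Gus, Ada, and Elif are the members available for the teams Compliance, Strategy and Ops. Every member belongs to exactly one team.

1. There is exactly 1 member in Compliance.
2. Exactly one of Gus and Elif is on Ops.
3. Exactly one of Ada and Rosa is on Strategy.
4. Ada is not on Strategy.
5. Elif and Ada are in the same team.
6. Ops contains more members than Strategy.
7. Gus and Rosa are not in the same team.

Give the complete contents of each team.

Compliance = {Gus}; Strategy = {Rosa}; Ops = {Ada, Caro, Elif}

From (4): Ada ∉ Strategy.
(3) (exactly one): Rosa ∈ Strategy.
(5): Elif matches Ada: Elif ∉ Strategy.
(7): Gus ∉ Strategy.
Suppose Caro ∈ Compliance: no assignment then satisfies all the clues, so Caro ∉ Compliance.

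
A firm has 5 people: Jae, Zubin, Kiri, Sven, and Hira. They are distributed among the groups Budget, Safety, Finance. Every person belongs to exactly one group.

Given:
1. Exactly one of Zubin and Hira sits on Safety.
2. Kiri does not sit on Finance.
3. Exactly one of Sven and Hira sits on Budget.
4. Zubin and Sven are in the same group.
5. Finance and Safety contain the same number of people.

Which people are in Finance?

Finance = {Jae}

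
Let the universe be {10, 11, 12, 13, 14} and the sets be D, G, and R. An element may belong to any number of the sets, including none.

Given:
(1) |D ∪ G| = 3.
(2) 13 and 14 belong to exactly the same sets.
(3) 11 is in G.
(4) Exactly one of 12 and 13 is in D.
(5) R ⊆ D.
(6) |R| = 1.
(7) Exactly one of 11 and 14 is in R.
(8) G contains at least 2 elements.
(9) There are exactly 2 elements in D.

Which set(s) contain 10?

10: G

From (3): 11 ∈ G.
Suppose 10 ∈ D: no assignment then satisfies all the clues, so 10 ∉ D.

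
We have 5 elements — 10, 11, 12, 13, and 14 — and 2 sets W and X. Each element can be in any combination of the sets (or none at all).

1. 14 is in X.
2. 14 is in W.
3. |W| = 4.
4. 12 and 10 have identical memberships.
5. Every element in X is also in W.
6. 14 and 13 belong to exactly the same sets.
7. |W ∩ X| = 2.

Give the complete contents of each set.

From (1): 14 ∈ X.
From (2): 14 ∈ W.
(6): 13 matches 14: 13 ∈ W.
(6): 13 matches 14: 13 ∈ X.
Suppose 10 ∉ W: no assignment then satisfies all the clues, so 10 ∈ W.

W = {10, 12, 13, 14}; X = {13, 14}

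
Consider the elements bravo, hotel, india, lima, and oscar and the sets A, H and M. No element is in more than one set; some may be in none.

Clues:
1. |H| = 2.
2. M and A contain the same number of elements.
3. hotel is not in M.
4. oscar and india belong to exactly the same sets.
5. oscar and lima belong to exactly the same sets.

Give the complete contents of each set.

From (3): hotel ∉ M.
Suppose bravo ∈ A: no assignment then satisfies all the clues, so bravo ∉ A.

A = {}; H = {bravo, hotel}; M = {}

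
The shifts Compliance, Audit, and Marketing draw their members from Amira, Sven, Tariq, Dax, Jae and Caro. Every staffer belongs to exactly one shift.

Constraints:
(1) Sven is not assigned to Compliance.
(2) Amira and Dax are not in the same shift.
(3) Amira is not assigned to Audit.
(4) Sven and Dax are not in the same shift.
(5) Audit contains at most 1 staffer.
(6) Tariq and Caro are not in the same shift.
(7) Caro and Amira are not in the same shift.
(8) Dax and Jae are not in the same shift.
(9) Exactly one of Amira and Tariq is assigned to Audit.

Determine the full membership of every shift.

From (1): Sven ∉ Compliance.
From (3): Amira ∉ Audit.
(9) (exactly one): Tariq ∈ Audit.
(5): Audit already has 1, so the rest are out.
Only one shift left: Sven ∈ Marketing.
(4): Dax ∉ Marketing.
Only one shift left: Dax ∈ Compliance.
(2): Amira ∉ Compliance.
(8): Jae ∉ Compliance.
Only one shift left: Amira ∈ Marketing.
Only one shift left: Jae ∈ Marketing.
Only one shift left: Caro ∈ Compliance.

Compliance = {Caro, Dax}; Audit = {Tariq}; Marketing = {Amira, Jae, Sven}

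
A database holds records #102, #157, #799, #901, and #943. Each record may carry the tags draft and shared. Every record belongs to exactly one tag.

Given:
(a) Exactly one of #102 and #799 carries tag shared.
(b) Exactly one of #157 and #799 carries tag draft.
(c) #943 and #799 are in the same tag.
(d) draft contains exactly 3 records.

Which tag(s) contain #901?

#901: draft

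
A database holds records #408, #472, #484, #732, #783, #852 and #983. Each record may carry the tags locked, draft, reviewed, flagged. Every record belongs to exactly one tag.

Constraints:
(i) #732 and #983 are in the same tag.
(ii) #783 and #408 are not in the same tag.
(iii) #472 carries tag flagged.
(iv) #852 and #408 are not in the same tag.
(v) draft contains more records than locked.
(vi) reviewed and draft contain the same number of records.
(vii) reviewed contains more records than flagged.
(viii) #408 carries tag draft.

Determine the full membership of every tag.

locked = {}; draft = {#408, #732, #983}; reviewed = {#484, #783, #852}; flagged = {#472}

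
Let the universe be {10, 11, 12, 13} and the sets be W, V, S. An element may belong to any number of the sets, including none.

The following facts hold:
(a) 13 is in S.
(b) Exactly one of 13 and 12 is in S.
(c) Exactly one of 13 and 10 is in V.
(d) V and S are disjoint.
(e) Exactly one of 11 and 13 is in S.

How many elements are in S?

From (a): 13 ∈ S.
(b) (exactly one): 12 ∉ S.
(d) (disjoint): 13 ∉ V.
(e) (exactly one): 11 ∉ S.
(c) (exactly one): 10 ∈ V.
(d) (disjoint): 10 ∉ S.

1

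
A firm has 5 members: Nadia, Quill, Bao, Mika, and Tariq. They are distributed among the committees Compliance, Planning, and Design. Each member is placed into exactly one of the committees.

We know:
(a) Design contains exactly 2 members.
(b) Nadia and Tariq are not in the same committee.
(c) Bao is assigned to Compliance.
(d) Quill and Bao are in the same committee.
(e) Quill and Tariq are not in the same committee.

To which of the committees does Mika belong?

From (c): Bao ∈ Compliance.
(d): Quill matches Bao: Quill ∈ Compliance.
(e): Tariq ∉ Compliance.
Suppose Mika ∈ Compliance: no assignment then satisfies all the clues, so Mika ∉ Compliance.

Mika: Design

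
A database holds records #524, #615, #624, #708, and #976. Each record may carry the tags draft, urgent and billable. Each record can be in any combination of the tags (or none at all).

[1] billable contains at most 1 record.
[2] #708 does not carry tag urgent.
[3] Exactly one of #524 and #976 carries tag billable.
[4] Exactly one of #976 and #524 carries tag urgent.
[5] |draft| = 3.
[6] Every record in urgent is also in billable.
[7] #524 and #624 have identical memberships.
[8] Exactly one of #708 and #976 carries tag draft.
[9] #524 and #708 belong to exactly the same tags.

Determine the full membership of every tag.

draft = {#524, #624, #708}; urgent = {#976}; billable = {#976}

From (2): #708 ∉ urgent.
(9): #524 matches #708: #524 ∉ urgent.
(4) (exactly one): #976 ∈ urgent.
(6) with #976 ∈ urgent: #976 ∈ billable.
(7): #624 matches #524: #624 ∉ urgent.
(1): billable already has 1, so the rest are out.
(6) contrapositive: #615 ∉ urgent.
Suppose #524 ∉ draft: no assignment then satisfies all the clues, so #524 ∈ draft.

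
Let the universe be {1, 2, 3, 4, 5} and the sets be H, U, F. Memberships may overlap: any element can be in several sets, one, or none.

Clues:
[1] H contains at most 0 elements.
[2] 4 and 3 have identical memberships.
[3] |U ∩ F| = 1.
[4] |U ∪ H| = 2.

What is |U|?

2

(1): H already has 0, so the rest are out.
Suppose 3 ∈ U: no assignment then satisfies all the clues, so 3 ∉ U.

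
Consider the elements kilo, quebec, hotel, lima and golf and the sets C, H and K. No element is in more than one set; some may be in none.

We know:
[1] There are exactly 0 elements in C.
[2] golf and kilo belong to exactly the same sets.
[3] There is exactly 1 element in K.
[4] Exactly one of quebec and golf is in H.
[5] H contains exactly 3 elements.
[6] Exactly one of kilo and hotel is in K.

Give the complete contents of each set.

(1): C already has 0, so the rest are out.
Suppose kilo ∉ H: no assignment then satisfies all the clues, so kilo ∈ H.

C = {}; H = {golf, kilo, lima}; K = {hotel}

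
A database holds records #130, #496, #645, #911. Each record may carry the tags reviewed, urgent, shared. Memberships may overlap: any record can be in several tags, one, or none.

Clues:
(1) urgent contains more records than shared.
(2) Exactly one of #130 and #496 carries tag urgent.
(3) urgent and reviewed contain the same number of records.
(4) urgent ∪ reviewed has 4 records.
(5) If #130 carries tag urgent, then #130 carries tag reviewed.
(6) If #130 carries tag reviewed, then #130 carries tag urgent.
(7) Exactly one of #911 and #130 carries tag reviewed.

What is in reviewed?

reviewed = {#130, #496, #645}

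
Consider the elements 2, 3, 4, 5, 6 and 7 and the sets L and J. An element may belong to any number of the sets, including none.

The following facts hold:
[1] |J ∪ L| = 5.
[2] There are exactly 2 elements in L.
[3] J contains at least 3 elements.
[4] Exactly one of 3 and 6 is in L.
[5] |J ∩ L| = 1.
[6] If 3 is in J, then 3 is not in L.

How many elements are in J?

4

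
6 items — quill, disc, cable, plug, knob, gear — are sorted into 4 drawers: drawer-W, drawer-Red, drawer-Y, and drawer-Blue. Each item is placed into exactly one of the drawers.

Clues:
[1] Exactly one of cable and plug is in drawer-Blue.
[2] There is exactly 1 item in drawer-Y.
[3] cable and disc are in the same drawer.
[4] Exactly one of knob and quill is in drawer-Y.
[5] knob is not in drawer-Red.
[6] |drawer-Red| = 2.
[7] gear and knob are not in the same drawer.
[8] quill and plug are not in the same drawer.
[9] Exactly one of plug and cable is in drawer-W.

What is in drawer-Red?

drawer-Red = {gear, quill}

From (5): knob ∉ drawer-Red.
Suppose quill ∉ drawer-Red: no assignment then satisfies all the clues, so quill ∈ drawer-Red.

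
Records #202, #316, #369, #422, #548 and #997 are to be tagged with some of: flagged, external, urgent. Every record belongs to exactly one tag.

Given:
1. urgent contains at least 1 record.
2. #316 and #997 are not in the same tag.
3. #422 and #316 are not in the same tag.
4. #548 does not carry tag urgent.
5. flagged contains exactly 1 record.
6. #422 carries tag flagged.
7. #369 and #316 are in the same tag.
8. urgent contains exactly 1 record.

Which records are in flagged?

From (4): #548 ∉ urgent.
From (6): #422 ∈ flagged.
(3): #316 ∉ flagged.
(5): flagged already has 1, so the rest are out.
Only one tag left: #548 ∈ external.

flagged = {#422}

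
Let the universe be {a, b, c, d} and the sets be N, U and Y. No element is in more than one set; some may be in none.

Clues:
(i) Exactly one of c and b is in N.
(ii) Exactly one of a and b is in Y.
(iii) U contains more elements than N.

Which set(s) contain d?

d: U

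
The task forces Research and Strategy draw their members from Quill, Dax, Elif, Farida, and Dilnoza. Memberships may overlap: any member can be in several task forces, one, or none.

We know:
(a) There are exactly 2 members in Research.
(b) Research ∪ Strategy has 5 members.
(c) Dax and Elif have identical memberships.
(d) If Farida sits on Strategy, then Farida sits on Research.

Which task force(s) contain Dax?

Dax: Strategy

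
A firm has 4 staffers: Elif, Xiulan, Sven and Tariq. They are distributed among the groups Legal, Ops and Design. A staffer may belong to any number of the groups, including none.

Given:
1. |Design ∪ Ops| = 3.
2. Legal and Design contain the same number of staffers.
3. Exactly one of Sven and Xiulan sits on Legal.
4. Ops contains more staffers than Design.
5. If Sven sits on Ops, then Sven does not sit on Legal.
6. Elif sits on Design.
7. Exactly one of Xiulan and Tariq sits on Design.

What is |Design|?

2

From (6): Elif ∈ Design.
Suppose Elif ∉ Ops: no assignment then satisfies all the clues, so Elif ∈ Ops.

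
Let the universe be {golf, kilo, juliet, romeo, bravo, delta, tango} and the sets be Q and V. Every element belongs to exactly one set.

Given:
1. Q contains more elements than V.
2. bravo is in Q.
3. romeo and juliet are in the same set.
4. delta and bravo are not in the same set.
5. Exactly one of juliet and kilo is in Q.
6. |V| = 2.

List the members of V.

V = {delta, kilo}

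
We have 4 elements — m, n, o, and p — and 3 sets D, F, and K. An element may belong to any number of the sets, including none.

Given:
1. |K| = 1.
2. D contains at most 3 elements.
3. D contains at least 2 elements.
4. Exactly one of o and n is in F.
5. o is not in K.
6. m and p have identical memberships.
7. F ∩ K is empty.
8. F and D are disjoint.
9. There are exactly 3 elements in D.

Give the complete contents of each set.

D = {m, n, p}; F = {o}; K = {n}

From (5): o ∉ K.
Suppose m ∉ D: no assignment then satisfies all the clues, so m ∈ D.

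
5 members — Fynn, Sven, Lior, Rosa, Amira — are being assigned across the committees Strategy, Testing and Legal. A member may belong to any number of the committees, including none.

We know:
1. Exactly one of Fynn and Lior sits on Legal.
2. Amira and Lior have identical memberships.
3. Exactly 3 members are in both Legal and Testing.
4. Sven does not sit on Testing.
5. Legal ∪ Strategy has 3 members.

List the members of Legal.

Legal = {Amira, Lior, Rosa}

From (4): Sven ∉ Testing.
Suppose Fynn ∈ Legal: no assignment then satisfies all the clues, so Fynn ∉ Legal.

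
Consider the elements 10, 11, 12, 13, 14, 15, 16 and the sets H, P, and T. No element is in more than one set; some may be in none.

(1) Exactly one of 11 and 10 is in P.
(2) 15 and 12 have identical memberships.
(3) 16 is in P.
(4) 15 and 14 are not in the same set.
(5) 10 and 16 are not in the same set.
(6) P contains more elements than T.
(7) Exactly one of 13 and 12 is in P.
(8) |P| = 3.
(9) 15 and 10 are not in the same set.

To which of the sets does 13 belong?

13: P

From (3): 16 ∈ P.
(5): 10 ∉ P.
(1) (exactly one): 11 ∈ P.
Suppose 13 ∈ H: no assignment then satisfies all the clues, so 13 ∉ H.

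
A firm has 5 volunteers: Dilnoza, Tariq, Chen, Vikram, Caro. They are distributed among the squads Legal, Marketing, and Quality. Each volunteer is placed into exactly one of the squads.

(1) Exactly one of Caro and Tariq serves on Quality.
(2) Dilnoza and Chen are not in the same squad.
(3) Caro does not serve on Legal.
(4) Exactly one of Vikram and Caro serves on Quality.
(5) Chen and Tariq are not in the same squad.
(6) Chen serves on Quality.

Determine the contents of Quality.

From (3): Caro ∉ Legal.
From (6): Chen ∈ Quality.
(2): Dilnoza ∉ Quality.
(5): Tariq ∉ Quality.
(1) (exactly one): Caro ∈ Quality.
(4) (exactly one): Vikram ∉ Quality.

Quality = {Caro, Chen}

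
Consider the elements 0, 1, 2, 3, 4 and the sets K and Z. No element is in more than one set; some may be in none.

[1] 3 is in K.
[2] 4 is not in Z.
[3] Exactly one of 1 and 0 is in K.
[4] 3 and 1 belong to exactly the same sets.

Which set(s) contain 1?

From (1): 3 ∈ K.
From (2): 4 ∉ Z.
(4): 1 matches 3: 1 ∈ K.
(3) (exactly one): 0 ∉ K.

1: K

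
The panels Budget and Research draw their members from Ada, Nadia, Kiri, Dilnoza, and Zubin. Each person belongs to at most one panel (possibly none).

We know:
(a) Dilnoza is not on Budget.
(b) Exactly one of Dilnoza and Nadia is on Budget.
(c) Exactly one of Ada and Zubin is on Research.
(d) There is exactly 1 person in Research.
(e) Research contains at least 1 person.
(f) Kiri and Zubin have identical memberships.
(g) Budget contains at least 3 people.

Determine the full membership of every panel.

Budget = {Kiri, Nadia, Zubin}; Research = {Ada}

From (a): Dilnoza ∉ Budget.
(b) (exactly one): Nadia ∈ Budget.
Suppose Ada ∈ Budget: no assignment then satisfies all the clues, so Ada ∉ Budget.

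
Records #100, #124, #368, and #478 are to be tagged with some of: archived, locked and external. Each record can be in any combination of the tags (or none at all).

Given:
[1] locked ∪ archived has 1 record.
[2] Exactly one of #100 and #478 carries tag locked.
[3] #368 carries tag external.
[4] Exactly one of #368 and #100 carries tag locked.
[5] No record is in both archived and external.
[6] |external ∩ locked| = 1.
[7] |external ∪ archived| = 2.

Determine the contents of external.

external = {#100, #368}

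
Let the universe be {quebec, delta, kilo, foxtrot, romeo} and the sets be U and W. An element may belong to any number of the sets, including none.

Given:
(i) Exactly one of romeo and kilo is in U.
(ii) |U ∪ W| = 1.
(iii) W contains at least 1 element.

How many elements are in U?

1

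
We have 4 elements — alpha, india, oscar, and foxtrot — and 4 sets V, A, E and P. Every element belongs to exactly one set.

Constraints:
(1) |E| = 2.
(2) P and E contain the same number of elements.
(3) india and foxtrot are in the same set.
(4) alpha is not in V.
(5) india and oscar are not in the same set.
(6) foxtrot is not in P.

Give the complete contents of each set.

V = {}; A = {}; E = {foxtrot, india}; P = {alpha, oscar}

From (4): alpha ∉ V.
From (6): foxtrot ∉ P.
(3): india matches foxtrot: india ∉ P.
Suppose alpha ∈ A: no assignment then satisfies all the clues, so alpha ∉ A.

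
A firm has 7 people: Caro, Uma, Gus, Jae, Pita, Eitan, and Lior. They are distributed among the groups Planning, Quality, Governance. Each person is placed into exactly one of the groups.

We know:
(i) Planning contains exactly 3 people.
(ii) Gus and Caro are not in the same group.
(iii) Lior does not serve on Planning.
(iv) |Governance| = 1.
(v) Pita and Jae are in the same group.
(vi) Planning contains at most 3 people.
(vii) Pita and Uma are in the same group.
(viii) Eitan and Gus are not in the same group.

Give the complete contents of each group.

Planning = {Jae, Pita, Uma}; Quality = {Caro, Eitan, Lior}; Governance = {Gus}

From (iii): Lior ∉ Planning.
Suppose Caro ∈ Planning: no assignment then satisfies all the clues, so Caro ∉ Planning.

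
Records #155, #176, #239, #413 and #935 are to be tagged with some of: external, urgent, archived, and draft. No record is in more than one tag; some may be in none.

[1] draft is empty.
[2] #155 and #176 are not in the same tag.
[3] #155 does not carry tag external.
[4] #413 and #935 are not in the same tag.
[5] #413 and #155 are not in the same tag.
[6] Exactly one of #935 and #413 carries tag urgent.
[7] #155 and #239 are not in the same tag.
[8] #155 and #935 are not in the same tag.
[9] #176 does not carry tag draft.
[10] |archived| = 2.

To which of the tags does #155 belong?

#155: none

From (3): #155 ∉ external.
From (9): #176 ∉ draft.
(1): draft already has 0, so the rest are out.
Suppose #155 ∈ urgent: no assignment then satisfies all the clues, so #155 ∉ urgent.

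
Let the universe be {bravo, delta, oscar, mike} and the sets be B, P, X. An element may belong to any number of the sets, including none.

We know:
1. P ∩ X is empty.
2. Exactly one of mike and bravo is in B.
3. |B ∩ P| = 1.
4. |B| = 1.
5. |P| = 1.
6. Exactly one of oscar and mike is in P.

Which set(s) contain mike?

mike: B, P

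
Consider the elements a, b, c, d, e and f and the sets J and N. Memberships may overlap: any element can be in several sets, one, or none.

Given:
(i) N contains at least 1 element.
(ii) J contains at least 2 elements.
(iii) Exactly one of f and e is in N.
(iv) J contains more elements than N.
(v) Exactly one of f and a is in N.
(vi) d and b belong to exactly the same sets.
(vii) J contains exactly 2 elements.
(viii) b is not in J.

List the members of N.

N = {f}

From (viii): b ∉ J.
(vi): d matches b: d ∉ J.
Suppose a ∈ N: no assignment then satisfies all the clues, so a ∉ N.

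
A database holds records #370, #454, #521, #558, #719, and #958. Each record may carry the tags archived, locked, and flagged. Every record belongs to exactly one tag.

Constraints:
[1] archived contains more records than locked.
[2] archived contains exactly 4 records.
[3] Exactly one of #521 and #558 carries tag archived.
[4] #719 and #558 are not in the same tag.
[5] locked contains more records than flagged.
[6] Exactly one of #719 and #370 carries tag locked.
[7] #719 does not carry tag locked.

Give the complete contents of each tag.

archived = {#454, #521, #719, #958}; locked = {#370, #558}; flagged = {}

From (7): #719 ∉ locked.
(6) (exactly one): #370 ∈ locked.
Suppose #454 ∉ archived: no assignment then satisfies all the clues, so #454 ∈ archived.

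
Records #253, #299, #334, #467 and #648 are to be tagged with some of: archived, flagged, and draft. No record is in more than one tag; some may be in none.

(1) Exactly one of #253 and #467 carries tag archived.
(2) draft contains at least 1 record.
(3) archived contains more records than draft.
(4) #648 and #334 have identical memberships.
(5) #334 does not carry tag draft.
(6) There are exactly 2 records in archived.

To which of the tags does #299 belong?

From (5): #334 ∉ draft.
(4): #648 matches #334: #648 ∉ draft.
Suppose #299 ∉ archived: no assignment then satisfies all the clues, so #299 ∈ archived.

#299: archived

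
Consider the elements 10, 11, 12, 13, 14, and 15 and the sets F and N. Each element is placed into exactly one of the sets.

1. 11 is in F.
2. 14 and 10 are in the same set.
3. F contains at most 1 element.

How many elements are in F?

1

From (1): 11 ∈ F.
(3): F already has 1, so the rest are out.
Only one set left: 10 ∈ N.
Only one set left: 12 ∈ N.
Only one set left: 13 ∈ N.
Only one set left: 14 ∈ N.
Only one set left: 15 ∈ N.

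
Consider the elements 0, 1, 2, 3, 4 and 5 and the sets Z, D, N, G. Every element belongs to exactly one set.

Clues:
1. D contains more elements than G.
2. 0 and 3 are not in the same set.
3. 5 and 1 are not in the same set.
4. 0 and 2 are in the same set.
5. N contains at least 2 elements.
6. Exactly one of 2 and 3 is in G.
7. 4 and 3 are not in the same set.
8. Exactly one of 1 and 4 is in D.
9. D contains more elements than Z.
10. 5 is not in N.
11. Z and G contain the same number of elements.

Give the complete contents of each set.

From (10): 5 ∉ N.
Suppose 0 ∈ Z: no assignment then satisfies all the clues, so 0 ∉ Z.

Z = {1}; D = {4, 5}; N = {0, 2}; G = {3}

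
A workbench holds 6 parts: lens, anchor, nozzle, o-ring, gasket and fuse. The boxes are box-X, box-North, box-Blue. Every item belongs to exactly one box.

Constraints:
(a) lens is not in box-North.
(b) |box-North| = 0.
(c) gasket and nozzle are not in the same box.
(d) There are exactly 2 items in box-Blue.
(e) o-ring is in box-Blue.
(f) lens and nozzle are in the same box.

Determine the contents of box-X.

box-X = {anchor, fuse, lens, nozzle}

From (a): lens ∉ box-North.
From (e): o-ring ∈ box-Blue.
(b): box-North already has 0, so the rest are out.
Suppose lens ∉ box-X: no assignment then satisfies all the clues, so lens ∈ box-X.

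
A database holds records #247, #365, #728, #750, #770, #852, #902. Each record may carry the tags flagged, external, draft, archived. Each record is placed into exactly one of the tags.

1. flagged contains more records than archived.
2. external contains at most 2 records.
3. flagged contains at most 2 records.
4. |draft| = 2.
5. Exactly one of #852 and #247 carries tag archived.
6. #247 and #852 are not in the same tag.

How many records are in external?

2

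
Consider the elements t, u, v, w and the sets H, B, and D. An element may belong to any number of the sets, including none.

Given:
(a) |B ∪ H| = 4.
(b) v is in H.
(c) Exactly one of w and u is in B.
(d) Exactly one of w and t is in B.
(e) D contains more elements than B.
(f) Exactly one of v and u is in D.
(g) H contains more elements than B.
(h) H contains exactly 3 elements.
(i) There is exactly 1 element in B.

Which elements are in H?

H = {t, u, v}

From (b): v ∈ H.
Suppose t ∉ H: no assignment then satisfies all the clues, so t ∈ H.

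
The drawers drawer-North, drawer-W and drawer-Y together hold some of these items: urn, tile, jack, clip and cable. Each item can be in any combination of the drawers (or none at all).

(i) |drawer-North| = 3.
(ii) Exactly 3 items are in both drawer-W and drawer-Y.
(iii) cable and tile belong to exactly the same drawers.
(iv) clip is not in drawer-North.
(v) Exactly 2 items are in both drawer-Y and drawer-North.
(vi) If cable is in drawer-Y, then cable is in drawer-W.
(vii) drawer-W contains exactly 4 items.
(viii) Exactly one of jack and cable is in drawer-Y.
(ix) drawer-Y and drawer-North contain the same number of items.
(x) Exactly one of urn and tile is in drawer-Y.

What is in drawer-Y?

drawer-Y = {cable, clip, tile}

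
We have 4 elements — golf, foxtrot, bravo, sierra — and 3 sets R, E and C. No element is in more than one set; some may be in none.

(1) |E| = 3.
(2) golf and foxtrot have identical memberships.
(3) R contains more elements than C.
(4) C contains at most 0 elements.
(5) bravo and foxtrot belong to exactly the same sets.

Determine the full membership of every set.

(4): C already has 0, so the rest are out.
Suppose golf ∈ R: no assignment then satisfies all the clues, so golf ∉ R.

R = {sierra}; E = {bravo, foxtrot, golf}; C = {}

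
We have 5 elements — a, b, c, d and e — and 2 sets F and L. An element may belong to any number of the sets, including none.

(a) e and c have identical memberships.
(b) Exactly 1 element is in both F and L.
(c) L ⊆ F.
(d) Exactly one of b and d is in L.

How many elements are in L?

1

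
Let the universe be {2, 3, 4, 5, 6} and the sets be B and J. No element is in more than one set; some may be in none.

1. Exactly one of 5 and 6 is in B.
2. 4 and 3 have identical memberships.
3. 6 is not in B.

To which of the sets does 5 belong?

From (3): 6 ∉ B.
(1) (exactly one): 5 ∈ B.

5: B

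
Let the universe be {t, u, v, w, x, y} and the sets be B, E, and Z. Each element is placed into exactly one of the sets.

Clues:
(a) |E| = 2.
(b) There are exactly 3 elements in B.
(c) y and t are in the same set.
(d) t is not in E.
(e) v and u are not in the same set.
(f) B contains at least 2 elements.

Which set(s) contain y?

y: B

From (d): t ∉ E.
(c): y matches t: y ∉ E.
Suppose y ∉ B: no assignment then satisfies all the clues, so y ∈ B.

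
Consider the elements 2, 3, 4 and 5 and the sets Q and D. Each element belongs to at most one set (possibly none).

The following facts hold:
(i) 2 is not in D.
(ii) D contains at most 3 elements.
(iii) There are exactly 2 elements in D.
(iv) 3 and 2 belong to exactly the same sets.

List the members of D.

From (i): 2 ∉ D.
(iv): 3 matches 2: 3 ∉ D.
(iii): only 2 candidates remain for D, so all are in.

D = {4, 5}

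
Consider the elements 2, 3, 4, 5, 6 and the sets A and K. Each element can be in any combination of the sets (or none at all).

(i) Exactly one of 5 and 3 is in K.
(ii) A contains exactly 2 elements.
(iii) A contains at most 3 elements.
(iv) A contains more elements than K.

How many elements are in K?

1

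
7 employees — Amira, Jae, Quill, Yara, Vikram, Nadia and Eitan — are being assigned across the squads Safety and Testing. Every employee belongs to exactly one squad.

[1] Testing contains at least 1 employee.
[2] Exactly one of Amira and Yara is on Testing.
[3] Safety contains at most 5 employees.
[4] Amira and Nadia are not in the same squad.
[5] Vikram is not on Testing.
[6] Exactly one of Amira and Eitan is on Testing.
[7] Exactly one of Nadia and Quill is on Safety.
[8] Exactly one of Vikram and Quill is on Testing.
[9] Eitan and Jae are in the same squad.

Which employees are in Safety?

Safety = {Eitan, Jae, Nadia, Vikram, Yara}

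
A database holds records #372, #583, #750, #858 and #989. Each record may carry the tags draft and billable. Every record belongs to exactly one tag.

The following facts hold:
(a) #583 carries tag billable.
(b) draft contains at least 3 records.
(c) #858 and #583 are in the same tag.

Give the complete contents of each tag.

From (a): #583 ∈ billable.
(c): #858 matches #583: #858 ∉ draft.
(c): #858 matches #583: #858 ∈ billable.
(b): only 3 candidates remain for draft, so all are in.

draft = {#372, #750, #989}; billable = {#583, #858}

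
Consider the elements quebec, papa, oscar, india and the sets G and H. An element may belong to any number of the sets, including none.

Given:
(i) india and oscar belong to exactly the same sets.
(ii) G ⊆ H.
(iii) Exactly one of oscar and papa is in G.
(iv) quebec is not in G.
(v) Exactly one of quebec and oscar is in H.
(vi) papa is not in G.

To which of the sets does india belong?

india: G, H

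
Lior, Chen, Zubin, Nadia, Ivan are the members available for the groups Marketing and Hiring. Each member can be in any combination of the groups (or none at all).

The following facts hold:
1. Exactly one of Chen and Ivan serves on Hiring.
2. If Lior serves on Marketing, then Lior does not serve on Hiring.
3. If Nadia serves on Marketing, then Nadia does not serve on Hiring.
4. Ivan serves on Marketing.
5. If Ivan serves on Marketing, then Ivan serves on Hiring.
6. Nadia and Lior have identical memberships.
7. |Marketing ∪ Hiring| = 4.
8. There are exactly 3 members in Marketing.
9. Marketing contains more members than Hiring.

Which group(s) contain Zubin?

Zubin: Hiring

From (4): Ivan ∈ Marketing.
(5): Ivan ∈ Hiring.
(1) (exactly one): Chen ∉ Hiring.
Suppose Zubin ∈ Marketing: no assignment then satisfies all the clues, so Zubin ∉ Marketing.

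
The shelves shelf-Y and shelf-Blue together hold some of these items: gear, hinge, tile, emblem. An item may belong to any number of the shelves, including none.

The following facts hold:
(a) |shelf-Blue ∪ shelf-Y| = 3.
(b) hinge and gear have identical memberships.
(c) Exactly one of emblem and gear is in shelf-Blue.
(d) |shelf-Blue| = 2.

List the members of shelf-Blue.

shelf-Blue = {gear, hinge}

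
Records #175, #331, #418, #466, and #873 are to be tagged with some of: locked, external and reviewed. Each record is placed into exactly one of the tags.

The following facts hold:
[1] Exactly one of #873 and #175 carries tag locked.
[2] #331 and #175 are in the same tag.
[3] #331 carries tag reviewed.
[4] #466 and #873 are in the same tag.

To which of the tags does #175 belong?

#175: reviewed

From (3): #331 ∈ reviewed.
(2): #175 matches #331: #175 ∉ locked.
(2): #175 matches #331: #175 ∉ external.
(2): #175 matches #331: #175 ∈ reviewed.
(1) (exactly one): #873 ∈ locked.
(4): #466 matches #873: #466 ∈ locked.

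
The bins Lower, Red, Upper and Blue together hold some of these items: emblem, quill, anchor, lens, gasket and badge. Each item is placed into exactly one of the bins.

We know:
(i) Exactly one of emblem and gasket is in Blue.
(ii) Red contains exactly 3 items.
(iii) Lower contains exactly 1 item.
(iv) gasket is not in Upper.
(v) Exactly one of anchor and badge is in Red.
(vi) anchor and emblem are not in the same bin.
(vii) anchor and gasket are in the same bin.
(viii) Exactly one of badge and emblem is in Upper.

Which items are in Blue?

Blue = {emblem}

From (iv): gasket ∉ Upper.
(vii): anchor matches gasket: anchor ∉ Upper.
Suppose emblem ∉ Blue: no assignment then satisfies all the clues, so emblem ∈ Blue.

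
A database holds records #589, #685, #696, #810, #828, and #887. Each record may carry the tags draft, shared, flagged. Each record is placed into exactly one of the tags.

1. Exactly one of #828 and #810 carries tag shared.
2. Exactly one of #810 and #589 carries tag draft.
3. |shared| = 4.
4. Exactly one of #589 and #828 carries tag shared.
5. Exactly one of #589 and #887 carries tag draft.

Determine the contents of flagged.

flagged = {#810}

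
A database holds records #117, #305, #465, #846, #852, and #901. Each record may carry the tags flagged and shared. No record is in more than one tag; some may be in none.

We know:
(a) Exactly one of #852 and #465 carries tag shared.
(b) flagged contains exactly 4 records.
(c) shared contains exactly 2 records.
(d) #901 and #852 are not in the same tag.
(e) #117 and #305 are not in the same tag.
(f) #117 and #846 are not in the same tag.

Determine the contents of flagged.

flagged = {#305, #465, #846, #901}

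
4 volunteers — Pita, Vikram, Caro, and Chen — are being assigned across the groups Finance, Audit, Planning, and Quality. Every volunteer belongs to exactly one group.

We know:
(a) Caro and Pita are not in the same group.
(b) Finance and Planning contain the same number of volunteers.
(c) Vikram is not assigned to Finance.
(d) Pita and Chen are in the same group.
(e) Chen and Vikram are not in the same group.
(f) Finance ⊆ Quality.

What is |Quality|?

2

From (c): Vikram ∉ Finance.
Suppose Pita ∈ Finance: no assignment then satisfies all the clues, so Pita ∉ Finance.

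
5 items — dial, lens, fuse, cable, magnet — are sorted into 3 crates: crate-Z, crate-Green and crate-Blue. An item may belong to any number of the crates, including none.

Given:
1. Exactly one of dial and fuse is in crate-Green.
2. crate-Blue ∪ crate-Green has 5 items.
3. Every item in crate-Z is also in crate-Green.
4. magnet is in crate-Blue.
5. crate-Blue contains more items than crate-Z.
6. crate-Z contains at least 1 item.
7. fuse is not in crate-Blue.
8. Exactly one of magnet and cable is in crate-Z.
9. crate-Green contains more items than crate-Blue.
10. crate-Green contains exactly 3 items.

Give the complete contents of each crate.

crate-Z = {cable}; crate-Green = {cable, fuse, lens}; crate-Blue = {dial, magnet}

From (4): magnet ∈ crate-Blue.
From (7): fuse ∉ crate-Blue.
Suppose dial ∈ crate-Z: no assignment then satisfies all the clues, so dial ∉ crate-Z.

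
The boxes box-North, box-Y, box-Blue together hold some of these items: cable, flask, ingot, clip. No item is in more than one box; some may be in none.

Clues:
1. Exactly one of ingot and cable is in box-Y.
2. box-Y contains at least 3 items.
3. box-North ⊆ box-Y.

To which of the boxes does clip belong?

clip: box-Y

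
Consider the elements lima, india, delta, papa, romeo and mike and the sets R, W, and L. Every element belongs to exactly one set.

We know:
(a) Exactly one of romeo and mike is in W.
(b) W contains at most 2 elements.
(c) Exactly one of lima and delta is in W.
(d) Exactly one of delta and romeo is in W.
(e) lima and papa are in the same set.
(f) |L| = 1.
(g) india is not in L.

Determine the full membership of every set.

From (g): india ∉ L.
Suppose lima ∉ R: no assignment then satisfies all the clues, so lima ∈ R.

R = {india, lima, papa}; W = {delta, mike}; L = {romeo}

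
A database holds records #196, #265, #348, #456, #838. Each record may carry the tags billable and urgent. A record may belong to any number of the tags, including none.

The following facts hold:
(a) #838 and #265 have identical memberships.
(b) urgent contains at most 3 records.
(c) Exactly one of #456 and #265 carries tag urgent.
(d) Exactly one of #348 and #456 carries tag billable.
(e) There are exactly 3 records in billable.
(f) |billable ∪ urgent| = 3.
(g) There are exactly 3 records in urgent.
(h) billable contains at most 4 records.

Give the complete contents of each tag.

billable = {#265, #348, #838}; urgent = {#265, #348, #838}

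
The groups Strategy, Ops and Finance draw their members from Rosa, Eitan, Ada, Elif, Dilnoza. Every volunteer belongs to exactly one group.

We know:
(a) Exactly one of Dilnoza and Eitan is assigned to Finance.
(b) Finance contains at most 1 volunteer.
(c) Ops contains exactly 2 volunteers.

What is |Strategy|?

2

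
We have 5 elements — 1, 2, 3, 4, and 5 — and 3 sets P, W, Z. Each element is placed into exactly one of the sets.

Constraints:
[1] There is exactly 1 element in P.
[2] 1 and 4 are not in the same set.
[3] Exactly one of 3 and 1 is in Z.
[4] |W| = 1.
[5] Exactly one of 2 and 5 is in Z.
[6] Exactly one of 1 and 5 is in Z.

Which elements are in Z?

Z = {3, 4, 5}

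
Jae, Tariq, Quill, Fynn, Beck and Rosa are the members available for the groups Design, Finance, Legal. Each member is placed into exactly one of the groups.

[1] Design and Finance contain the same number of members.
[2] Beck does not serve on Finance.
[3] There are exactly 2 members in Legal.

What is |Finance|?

2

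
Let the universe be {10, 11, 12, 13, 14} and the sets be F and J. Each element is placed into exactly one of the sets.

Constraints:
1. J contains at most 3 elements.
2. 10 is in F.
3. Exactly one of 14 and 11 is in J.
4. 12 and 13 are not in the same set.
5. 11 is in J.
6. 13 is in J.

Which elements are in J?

From (2): 10 ∈ F.
From (5): 11 ∈ J.
From (6): 13 ∈ J.
(3) (exactly one): 14 ∉ J.
(4): 12 ∉ J.
Only one set left: 12 ∈ F.
Only one set left: 14 ∈ F.

J = {11, 13}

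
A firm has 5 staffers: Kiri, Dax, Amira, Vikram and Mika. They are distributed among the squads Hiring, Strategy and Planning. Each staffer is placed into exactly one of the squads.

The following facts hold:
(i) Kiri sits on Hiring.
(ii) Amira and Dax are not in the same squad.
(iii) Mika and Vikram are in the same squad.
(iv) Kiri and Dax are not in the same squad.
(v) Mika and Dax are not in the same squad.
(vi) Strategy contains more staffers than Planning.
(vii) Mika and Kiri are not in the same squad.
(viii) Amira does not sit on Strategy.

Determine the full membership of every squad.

Hiring = {Amira, Kiri}; Strategy = {Mika, Vikram}; Planning = {Dax}

From (i): Kiri ∈ Hiring.
From (viii): Amira ∉ Strategy.
(iv): Dax ∉ Hiring.
(vii): Mika ∉ Hiring.
(iii): Vikram matches Mika: Vikram ∉ Hiring.
Suppose Dax ∈ Strategy: no assignment then satisfies all the clues, so Dax ∉ Strategy.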